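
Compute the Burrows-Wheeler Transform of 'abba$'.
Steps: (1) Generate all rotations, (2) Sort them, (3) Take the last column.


Rotations (sorted):
  0: $abba -> last char: a
  1: a$abb -> last char: b
  2: abba$ -> last char: $
  3: ba$ab -> last char: b
  4: bba$a -> last char: a


BWT = ab$ba


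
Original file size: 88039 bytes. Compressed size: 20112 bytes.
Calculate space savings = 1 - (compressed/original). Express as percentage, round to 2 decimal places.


ratio = compressed/original = 20112/88039 = 0.228444
savings = 1 - ratio = 1 - 0.228444 = 0.771556
as a percentage: 0.771556 * 100 = 77.16%

Space savings = 1 - 20112/88039 = 77.16%


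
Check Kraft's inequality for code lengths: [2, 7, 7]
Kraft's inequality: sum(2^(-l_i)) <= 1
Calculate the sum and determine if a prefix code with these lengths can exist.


Sum = 2^(-2) + 2^(-7) + 2^(-7)
    = 0.25 + 0.0078125 + 0.0078125
    = 34/128 = 0.265625
Since 0.265625 <= 1, Kraft's inequality IS satisfied.
A prefix code with these lengths CAN exist.

Kraft sum = 0.265625. Satisfied.


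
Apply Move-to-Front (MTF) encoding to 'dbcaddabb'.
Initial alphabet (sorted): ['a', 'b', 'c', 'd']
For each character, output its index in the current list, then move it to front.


MTF encoding:
'd': index 3 in ['a', 'b', 'c', 'd'] -> ['d', 'a', 'b', 'c']
'b': index 2 in ['d', 'a', 'b', 'c'] -> ['b', 'd', 'a', 'c']
'c': index 3 in ['b', 'd', 'a', 'c'] -> ['c', 'b', 'd', 'a']
'a': index 3 in ['c', 'b', 'd', 'a'] -> ['a', 'c', 'b', 'd']
'd': index 3 in ['a', 'c', 'b', 'd'] -> ['d', 'a', 'c', 'b']
'd': index 0 in ['d', 'a', 'c', 'b'] -> ['d', 'a', 'c', 'b']
'a': index 1 in ['d', 'a', 'c', 'b'] -> ['a', 'd', 'c', 'b']
'b': index 3 in ['a', 'd', 'c', 'b'] -> ['b', 'a', 'd', 'c']
'b': index 0 in ['b', 'a', 'd', 'c'] -> ['b', 'a', 'd', 'c']


Output: [3, 2, 3, 3, 3, 0, 1, 3, 0]


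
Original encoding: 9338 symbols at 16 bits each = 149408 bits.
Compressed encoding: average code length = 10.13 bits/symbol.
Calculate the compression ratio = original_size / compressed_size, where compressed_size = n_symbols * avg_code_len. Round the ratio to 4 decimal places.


original_size = n_symbols * orig_bits = 9338 * 16 = 149408 bits
compressed_size = n_symbols * avg_code_len = 9338 * 10.13 = 94593.94 bits
ratio = original_size / compressed_size = 149408 / 94593.94 = 1.5795

Compression ratio = 1.5795


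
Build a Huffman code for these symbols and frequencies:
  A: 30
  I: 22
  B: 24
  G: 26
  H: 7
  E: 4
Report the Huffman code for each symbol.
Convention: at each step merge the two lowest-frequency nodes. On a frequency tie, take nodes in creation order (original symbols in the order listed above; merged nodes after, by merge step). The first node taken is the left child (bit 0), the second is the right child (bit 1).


Huffman tree construction:
Step 1: Merge E(4) + H(7) = 11
Step 2: Merge (E+H)(11) + I(22) = 33
Step 3: Merge B(24) + G(26) = 50
Step 4: Merge A(30) + ((E+H)+I)(33) = 63
Step 5: Merge (B+G)(50) + (A+((E+H)+I))(63) = 113
Read each symbol's code off the tree from the root (left child = 0, right child = 1).

Codes:
  A: 10 (length 2)
  I: 111 (length 3)
  B: 00 (length 2)
  G: 01 (length 2)
  H: 1101 (length 4)
  E: 1100 (length 4)
Average code length: 270/113 = 2.3894 bits/symbol


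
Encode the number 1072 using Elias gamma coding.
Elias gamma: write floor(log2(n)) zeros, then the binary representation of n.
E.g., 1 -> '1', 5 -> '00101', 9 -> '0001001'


num_bits = floor(log2(1072)) + 1 = 11
leading_zeros = num_bits - 1 = 10
binary(1072) = 10000110000

Elias gamma(1072) = '0000000000' + '10000110000' = 000000000010000110000 (21 bits)


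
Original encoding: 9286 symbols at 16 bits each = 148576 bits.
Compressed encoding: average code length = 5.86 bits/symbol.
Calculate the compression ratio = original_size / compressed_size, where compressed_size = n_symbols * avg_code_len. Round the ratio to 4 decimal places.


original_size = n_symbols * orig_bits = 9286 * 16 = 148576 bits
compressed_size = n_symbols * avg_code_len = 9286 * 5.86 = 54415.96 bits
ratio = original_size / compressed_size = 148576 / 54415.96 = 2.7304

Compression ratio = 2.7304


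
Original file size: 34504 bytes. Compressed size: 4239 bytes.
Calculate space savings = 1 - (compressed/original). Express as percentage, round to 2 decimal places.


ratio = compressed/original = 4239/34504 = 0.122855
savings = 1 - ratio = 1 - 0.122855 = 0.877145
as a percentage: 0.877145 * 100 = 87.71%

Space savings = 1 - 4239/34504 = 87.71%


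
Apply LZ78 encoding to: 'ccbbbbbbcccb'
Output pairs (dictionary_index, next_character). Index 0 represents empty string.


LZ78 encoding steps:
Dictionary: {0: ''}
Step 1: w='' (idx 0), next='c' -> output (0, 'c'), add 'c' as idx 1
Step 2: w='c' (idx 1), next='b' -> output (1, 'b'), add 'cb' as idx 2
Step 3: w='' (idx 0), next='b' -> output (0, 'b'), add 'b' as idx 3
Step 4: w='b' (idx 3), next='b' -> output (3, 'b'), add 'bb' as idx 4
Step 5: w='bb' (idx 4), next='c' -> output (4, 'c'), add 'bbc' as idx 5
Step 6: w='c' (idx 1), next='c' -> output (1, 'c'), add 'cc' as idx 6
Step 7: w='b' (idx 3), end of input -> output (3, '')


Encoded: [(0, 'c'), (1, 'b'), (0, 'b'), (3, 'b'), (4, 'c'), (1, 'c'), (3, '')]


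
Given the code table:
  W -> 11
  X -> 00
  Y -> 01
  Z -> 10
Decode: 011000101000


Decoding:
01 -> Y
10 -> Z
00 -> X
10 -> Z
10 -> Z
00 -> X


Result: YZXZZX


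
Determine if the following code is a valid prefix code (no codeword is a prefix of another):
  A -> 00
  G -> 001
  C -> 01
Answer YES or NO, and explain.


Checking each pair (does one codeword prefix another?):
  A='00' vs G='001': prefix -- VIOLATION

NO -- this is NOT a valid prefix code. A (00) is a prefix of G (001).


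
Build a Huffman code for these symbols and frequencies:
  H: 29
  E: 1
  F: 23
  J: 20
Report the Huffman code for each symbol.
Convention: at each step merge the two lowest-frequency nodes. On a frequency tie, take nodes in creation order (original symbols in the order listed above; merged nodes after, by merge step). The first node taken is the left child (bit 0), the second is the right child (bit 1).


Huffman tree construction:
Step 1: Merge E(1) + J(20) = 21
Step 2: Merge (E+J)(21) + F(23) = 44
Step 3: Merge H(29) + ((E+J)+F)(44) = 73
Read each symbol's code off the tree from the root (left child = 0, right child = 1).

Codes:
  H: 0 (length 1)
  E: 100 (length 3)
  F: 11 (length 2)
  J: 101 (length 3)
Average code length: 138/73 = 1.8904 bits/symbol


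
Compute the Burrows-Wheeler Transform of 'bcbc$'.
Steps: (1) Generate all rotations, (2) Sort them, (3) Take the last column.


Rotations (sorted):
  0: $bcbc -> last char: c
  1: bc$bc -> last char: c
  2: bcbc$ -> last char: $
  3: c$bcb -> last char: b
  4: cbc$b -> last char: b


BWT = cc$bb


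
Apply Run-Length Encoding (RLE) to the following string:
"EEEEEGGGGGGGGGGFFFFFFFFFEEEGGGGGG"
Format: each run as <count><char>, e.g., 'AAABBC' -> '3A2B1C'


Scanning runs left to right:
  i=0: run of 'E' x 5 -> '5E'
  i=5: run of 'G' x 10 -> '10G'
  i=15: run of 'F' x 9 -> '9F'
  i=24: run of 'E' x 3 -> '3E'
  i=27: run of 'G' x 6 -> '6G'

RLE = 5E10G9F3E6G


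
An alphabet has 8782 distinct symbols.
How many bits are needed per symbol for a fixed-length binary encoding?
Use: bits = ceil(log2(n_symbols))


log2(8782) = 13.1003
Bracket: 2^13 = 8192 < 8782 <= 2^14 = 16384
So ceil(log2(8782)) = 14

bits = ceil(log2(8782)) = ceil(13.1003) = 14 bits


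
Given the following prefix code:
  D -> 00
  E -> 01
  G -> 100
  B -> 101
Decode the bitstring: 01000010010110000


Decoding step by step:
Bits 01 -> E
Bits 00 -> D
Bits 00 -> D
Bits 100 -> G
Bits 101 -> B
Bits 100 -> G
Bits 00 -> D


Decoded message: EDDGBGD


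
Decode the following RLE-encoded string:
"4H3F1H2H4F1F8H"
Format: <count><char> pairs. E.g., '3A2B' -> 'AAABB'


Expanding each <count><char> pair:
  4H -> 'HHHH'
  3F -> 'FFF'
  1H -> 'H'
  2H -> 'HH'
  4F -> 'FFFF'
  1F -> 'F'
  8H -> 'HHHHHHHH'

Decoded = HHHHFFFHHHFFFFFHHHHHHHH


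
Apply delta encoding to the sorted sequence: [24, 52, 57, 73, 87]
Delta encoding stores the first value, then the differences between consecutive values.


First value: 24
Deltas:
  52 - 24 = 28
  57 - 52 = 5
  73 - 57 = 16
  87 - 73 = 14


Delta encoded: [24, 28, 5, 16, 14]


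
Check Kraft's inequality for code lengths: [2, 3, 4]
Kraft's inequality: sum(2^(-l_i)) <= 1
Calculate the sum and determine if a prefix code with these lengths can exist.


Sum = 2^(-2) + 2^(-3) + 2^(-4)
    = 0.25 + 0.125 + 0.0625
    = 7/16 = 0.4375
Since 0.4375 <= 1, Kraft's inequality IS satisfied.
A prefix code with these lengths CAN exist.

Kraft sum = 0.4375. Satisfied.


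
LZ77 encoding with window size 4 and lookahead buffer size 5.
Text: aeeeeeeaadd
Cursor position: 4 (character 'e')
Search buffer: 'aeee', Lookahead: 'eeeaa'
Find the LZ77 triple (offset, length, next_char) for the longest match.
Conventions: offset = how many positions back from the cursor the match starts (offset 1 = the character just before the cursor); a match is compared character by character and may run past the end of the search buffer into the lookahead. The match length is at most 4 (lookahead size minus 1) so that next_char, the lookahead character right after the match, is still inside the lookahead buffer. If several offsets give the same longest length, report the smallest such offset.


Try each offset into the search buffer:
  offset=1 (pos 3, char 'e'): match length 3
  offset=2 (pos 2, char 'e'): match length 3
  offset=3 (pos 1, char 'e'): match length 3
  offset=4 (pos 0, char 'a'): match length 0
Longest match has length 3, found at offsets 1, 2, 3; take the smallest, offset 1.
next_char = character at position 4 + 3 = 7 -> 'a'

Best match: offset=1, length=3 (matching 'eee' starting at position 3)
LZ77 triple: (1, 3, 'a')


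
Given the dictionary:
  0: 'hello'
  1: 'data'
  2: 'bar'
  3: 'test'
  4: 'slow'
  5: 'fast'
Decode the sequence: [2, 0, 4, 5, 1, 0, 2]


Look up each index in the dictionary:
  2 -> 'bar'
  0 -> 'hello'
  4 -> 'slow'
  5 -> 'fast'
  1 -> 'data'
  0 -> 'hello'
  2 -> 'bar'

Decoded: "bar hello slow fast data hello bar"


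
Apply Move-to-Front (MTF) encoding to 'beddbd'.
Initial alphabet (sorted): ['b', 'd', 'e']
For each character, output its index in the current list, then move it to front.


MTF encoding:
'b': index 0 in ['b', 'd', 'e'] -> ['b', 'd', 'e']
'e': index 2 in ['b', 'd', 'e'] -> ['e', 'b', 'd']
'd': index 2 in ['e', 'b', 'd'] -> ['d', 'e', 'b']
'd': index 0 in ['d', 'e', 'b'] -> ['d', 'e', 'b']
'b': index 2 in ['d', 'e', 'b'] -> ['b', 'd', 'e']
'd': index 1 in ['b', 'd', 'e'] -> ['d', 'b', 'e']


Output: [0, 2, 2, 0, 2, 1]


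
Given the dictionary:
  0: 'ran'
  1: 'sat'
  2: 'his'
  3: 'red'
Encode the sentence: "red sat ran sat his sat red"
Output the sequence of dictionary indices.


Look up each word in the dictionary:
  'red' -> 3
  'sat' -> 1
  'ran' -> 0
  'sat' -> 1
  'his' -> 2
  'sat' -> 1
  'red' -> 3

Encoded: [3, 1, 0, 1, 2, 1, 3]


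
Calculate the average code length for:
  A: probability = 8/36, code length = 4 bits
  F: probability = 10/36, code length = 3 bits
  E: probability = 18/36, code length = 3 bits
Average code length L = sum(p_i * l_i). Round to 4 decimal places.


Weighted contributions p_i * l_i:
  A: (8/36) * 4 = 32/36
  F: (10/36) * 3 = 30/36
  E: (18/36) * 3 = 54/36
Sum = (32 + 30 + 54)/36 = 116/36

L = 116/36 = 3.2222 bits/symbol


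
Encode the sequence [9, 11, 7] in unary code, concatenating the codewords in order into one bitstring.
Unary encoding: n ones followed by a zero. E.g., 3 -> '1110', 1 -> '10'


Encode each number as n ones followed by a terminating 0:
  9 -> 1111111110 (10 bits)
  11 -> 111111111110 (12 bits)
  7 -> 11111110 (8 bits)
Total length = 10 + 12 + 8 = 30 bits.

Unary([9, 11, 7]) = 111111111011111111111011111110 (30 bits)


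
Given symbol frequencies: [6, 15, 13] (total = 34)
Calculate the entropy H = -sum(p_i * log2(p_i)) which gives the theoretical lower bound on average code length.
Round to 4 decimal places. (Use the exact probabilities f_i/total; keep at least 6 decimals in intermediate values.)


Per-symbol terms -p_i * log2(p_i) with p_i = f_i/34:
  p = 6/34 = 0.176471: log2(p) = -2.502500, -p*log2(p) = 0.441618
  p = 15/34 = 0.441176: log2(p) = -1.180572, -p*log2(p) = 0.520841
  p = 13/34 = 0.382353: log2(p) = -1.387023, -p*log2(p) = 0.530332
H = 0.441618 + 0.520841 + 0.530332 = 1.492791

H = 1.4928 bits/symbol


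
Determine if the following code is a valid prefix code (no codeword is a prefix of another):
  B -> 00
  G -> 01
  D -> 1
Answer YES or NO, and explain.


Checking each pair (does one codeword prefix another?):
  B='00' vs G='01': no prefix
  B='00' vs D='1': no prefix
  G='01' vs B='00': no prefix
  G='01' vs D='1': no prefix
  D='1' vs B='00': no prefix
  D='1' vs G='01': no prefix
No violation found over all pairs.

YES -- this is a valid prefix code. No codeword is a prefix of any other codeword.


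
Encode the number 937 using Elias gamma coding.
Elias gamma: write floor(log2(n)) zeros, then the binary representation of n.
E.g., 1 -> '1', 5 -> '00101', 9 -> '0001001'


num_bits = floor(log2(937)) + 1 = 10
leading_zeros = num_bits - 1 = 9
binary(937) = 1110101001

Elias gamma(937) = '000000000' + '1110101001' = 0000000001110101001 (19 bits)


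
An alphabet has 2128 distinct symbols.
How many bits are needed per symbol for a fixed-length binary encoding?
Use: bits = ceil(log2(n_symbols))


log2(2128) = 11.0553
Bracket: 2^11 = 2048 < 2128 <= 2^12 = 4096
So ceil(log2(2128)) = 12

bits = ceil(log2(2128)) = ceil(11.0553) = 12 bits


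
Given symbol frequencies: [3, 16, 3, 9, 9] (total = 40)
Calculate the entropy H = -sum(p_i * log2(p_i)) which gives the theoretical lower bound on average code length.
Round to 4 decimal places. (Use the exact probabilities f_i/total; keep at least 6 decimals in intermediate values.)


Per-symbol terms -p_i * log2(p_i) with p_i = f_i/40:
  p = 3/40 = 0.075000: log2(p) = -3.736966, -p*log2(p) = 0.280272
  p = 16/40 = 0.400000: log2(p) = -1.321928, -p*log2(p) = 0.528771
  p = 3/40 = 0.075000: log2(p) = -3.736966, -p*log2(p) = 0.280272
  p = 9/40 = 0.225000: log2(p) = -2.152003, -p*log2(p) = 0.484201
  p = 9/40 = 0.225000: log2(p) = -2.152003, -p*log2(p) = 0.484201
H = 0.280272 + 0.528771 + 0.280272 + 0.484201 + 0.484201 = 2.057717

H = 2.0577 bits/symbol


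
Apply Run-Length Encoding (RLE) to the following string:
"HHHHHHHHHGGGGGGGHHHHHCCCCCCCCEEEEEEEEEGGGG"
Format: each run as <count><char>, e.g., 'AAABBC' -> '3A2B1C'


Scanning runs left to right:
  i=0: run of 'H' x 9 -> '9H'
  i=9: run of 'G' x 7 -> '7G'
  i=16: run of 'H' x 5 -> '5H'
  i=21: run of 'C' x 8 -> '8C'
  i=29: run of 'E' x 9 -> '9E'
  i=38: run of 'G' x 4 -> '4G'

RLE = 9H7G5H8C9E4G


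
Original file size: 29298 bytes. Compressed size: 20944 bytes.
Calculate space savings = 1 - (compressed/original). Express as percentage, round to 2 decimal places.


ratio = compressed/original = 20944/29298 = 0.714861
savings = 1 - ratio = 1 - 0.714861 = 0.285139
as a percentage: 0.285139 * 100 = 28.51%

Space savings = 1 - 20944/29298 = 28.51%


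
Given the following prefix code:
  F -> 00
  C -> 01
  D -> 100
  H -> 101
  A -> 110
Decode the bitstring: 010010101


Decoding step by step:
Bits 01 -> C
Bits 00 -> F
Bits 101 -> H
Bits 01 -> C


Decoded message: CFHC


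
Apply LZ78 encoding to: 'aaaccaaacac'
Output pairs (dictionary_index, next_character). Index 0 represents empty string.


LZ78 encoding steps:
Dictionary: {0: ''}
Step 1: w='' (idx 0), next='a' -> output (0, 'a'), add 'a' as idx 1
Step 2: w='a' (idx 1), next='a' -> output (1, 'a'), add 'aa' as idx 2
Step 3: w='' (idx 0), next='c' -> output (0, 'c'), add 'c' as idx 3
Step 4: w='c' (idx 3), next='a' -> output (3, 'a'), add 'ca' as idx 4
Step 5: w='aa' (idx 2), next='c' -> output (2, 'c'), add 'aac' as idx 5
Step 6: w='a' (idx 1), next='c' -> output (1, 'c'), add 'ac' as idx 6


Encoded: [(0, 'a'), (1, 'a'), (0, 'c'), (3, 'a'), (2, 'c'), (1, 'c')]


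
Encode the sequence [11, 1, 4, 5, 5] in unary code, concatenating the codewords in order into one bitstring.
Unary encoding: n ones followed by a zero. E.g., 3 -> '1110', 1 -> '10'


Encode each number as n ones followed by a terminating 0:
  11 -> 111111111110 (12 bits)
  1 -> 10 (2 bits)
  4 -> 11110 (5 bits)
  5 -> 111110 (6 bits)
  5 -> 111110 (6 bits)
Total length = 12 + 2 + 5 + 6 + 6 = 31 bits.

Unary([11, 1, 4, 5, 5]) = 1111111111101011110111110111110 (31 bits)


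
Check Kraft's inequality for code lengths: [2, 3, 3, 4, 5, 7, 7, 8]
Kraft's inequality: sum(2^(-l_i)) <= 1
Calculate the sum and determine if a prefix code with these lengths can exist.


Sum = 2^(-2) + 2^(-3) + 2^(-3) + 2^(-4) + 2^(-5) + 2^(-7) + 2^(-7) + 2^(-8)
    = 0.25 + 0.125 + 0.125 + 0.0625 + 0.03125 + 0.0078125 + 0.0078125 + 0.00390625
    = 157/256 = 0.61328125
Since 0.61328125 <= 1, Kraft's inequality IS satisfied.
A prefix code with these lengths CAN exist.

Kraft sum = 0.61328125. Satisfied.


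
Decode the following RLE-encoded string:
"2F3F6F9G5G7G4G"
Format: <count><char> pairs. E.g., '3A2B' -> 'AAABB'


Expanding each <count><char> pair:
  2F -> 'FF'
  3F -> 'FFF'
  6F -> 'FFFFFF'
  9G -> 'GGGGGGGGG'
  5G -> 'GGGGG'
  7G -> 'GGGGGGG'
  4G -> 'GGGG'

Decoded = FFFFFFFFFFFGGGGGGGGGGGGGGGGGGGGGGGGG


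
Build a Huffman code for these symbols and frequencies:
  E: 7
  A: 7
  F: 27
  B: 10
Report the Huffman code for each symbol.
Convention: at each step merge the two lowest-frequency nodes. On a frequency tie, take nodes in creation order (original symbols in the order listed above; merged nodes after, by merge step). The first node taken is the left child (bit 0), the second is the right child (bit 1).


Huffman tree construction:
Step 1: Merge E(7) + A(7) = 14
Step 2: Merge B(10) + (E+A)(14) = 24
Step 3: Merge (B+(E+A))(24) + F(27) = 51
Read each symbol's code off the tree from the root (left child = 0, right child = 1).

Codes:
  E: 010 (length 3)
  A: 011 (length 3)
  F: 1 (length 1)
  B: 00 (length 2)
Average code length: 89/51 = 1.7451 bits/symbol


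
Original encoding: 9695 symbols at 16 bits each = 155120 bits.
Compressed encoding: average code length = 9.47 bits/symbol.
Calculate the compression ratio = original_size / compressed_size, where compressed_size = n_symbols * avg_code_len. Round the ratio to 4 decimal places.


original_size = n_symbols * orig_bits = 9695 * 16 = 155120 bits
compressed_size = n_symbols * avg_code_len = 9695 * 9.47 = 91811.65 bits
ratio = original_size / compressed_size = 155120 / 91811.65 = 1.6895

Compression ratio = 1.6895


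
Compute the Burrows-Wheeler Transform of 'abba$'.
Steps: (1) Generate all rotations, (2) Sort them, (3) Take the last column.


Rotations (sorted):
  0: $abba -> last char: a
  1: a$abb -> last char: b
  2: abba$ -> last char: $
  3: ba$ab -> last char: b
  4: bba$a -> last char: a


BWT = ab$ba


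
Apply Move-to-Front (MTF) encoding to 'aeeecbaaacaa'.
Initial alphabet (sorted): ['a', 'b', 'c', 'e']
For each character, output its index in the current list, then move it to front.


MTF encoding:
'a': index 0 in ['a', 'b', 'c', 'e'] -> ['a', 'b', 'c', 'e']
'e': index 3 in ['a', 'b', 'c', 'e'] -> ['e', 'a', 'b', 'c']
'e': index 0 in ['e', 'a', 'b', 'c'] -> ['e', 'a', 'b', 'c']
'e': index 0 in ['e', 'a', 'b', 'c'] -> ['e', 'a', 'b', 'c']
'c': index 3 in ['e', 'a', 'b', 'c'] -> ['c', 'e', 'a', 'b']
'b': index 3 in ['c', 'e', 'a', 'b'] -> ['b', 'c', 'e', 'a']
'a': index 3 in ['b', 'c', 'e', 'a'] -> ['a', 'b', 'c', 'e']
'a': index 0 in ['a', 'b', 'c', 'e'] -> ['a', 'b', 'c', 'e']
'a': index 0 in ['a', 'b', 'c', 'e'] -> ['a', 'b', 'c', 'e']
'c': index 2 in ['a', 'b', 'c', 'e'] -> ['c', 'a', 'b', 'e']
'a': index 1 in ['c', 'a', 'b', 'e'] -> ['a', 'c', 'b', 'e']
'a': index 0 in ['a', 'c', 'b', 'e'] -> ['a', 'c', 'b', 'e']


Output: [0, 3, 0, 0, 3, 3, 3, 0, 0, 2, 1, 0]


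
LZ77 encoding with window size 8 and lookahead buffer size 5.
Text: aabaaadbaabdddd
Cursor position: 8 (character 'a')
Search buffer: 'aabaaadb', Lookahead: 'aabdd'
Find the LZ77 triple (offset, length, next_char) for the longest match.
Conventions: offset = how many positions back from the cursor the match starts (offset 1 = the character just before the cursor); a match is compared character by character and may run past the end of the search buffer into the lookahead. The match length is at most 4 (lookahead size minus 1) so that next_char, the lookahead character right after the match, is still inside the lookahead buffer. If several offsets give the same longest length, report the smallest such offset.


Try each offset into the search buffer:
  offset=1 (pos 7, char 'b'): match length 0
  offset=2 (pos 6, char 'd'): match length 0
  offset=3 (pos 5, char 'a'): match length 1
  offset=4 (pos 4, char 'a'): match length 2
  offset=5 (pos 3, char 'a'): match length 2
  offset=6 (pos 2, char 'b'): match length 0
  offset=7 (pos 1, char 'a'): match length 1
  offset=8 (pos 0, char 'a'): match length 3
Longest match has length 3 at offset 8.
next_char = character at position 8 + 3 = 11 -> 'd'

Best match: offset=8, length=3 (matching 'aab' starting at position 0)
LZ77 triple: (8, 3, 'd')


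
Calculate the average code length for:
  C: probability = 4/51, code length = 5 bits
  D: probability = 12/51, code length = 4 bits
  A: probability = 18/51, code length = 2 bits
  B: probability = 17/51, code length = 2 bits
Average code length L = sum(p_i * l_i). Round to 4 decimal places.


Weighted contributions p_i * l_i:
  C: (4/51) * 5 = 20/51
  D: (12/51) * 4 = 48/51
  A: (18/51) * 2 = 36/51
  B: (17/51) * 2 = 34/51
Sum = (20 + 48 + 36 + 34)/51 = 138/51

L = 138/51 = 2.7059 bits/symbol


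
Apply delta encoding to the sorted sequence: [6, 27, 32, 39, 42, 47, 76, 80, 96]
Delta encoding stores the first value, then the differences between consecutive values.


First value: 6
Deltas:
  27 - 6 = 21
  32 - 27 = 5
  39 - 32 = 7
  42 - 39 = 3
  47 - 42 = 5
  76 - 47 = 29
  80 - 76 = 4
  96 - 80 = 16


Delta encoded: [6, 21, 5, 7, 3, 5, 29, 4, 16]


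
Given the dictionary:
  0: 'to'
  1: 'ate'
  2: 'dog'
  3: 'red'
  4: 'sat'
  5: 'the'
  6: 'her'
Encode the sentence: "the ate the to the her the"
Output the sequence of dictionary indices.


Look up each word in the dictionary:
  'the' -> 5
  'ate' -> 1
  'the' -> 5
  'to' -> 0
  'the' -> 5
  'her' -> 6
  'the' -> 5

Encoded: [5, 1, 5, 0, 5, 6, 5]


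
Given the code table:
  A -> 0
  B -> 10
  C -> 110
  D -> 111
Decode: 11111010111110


Decoding:
111 -> D
110 -> C
10 -> B
111 -> D
110 -> C


Result: DCBDC


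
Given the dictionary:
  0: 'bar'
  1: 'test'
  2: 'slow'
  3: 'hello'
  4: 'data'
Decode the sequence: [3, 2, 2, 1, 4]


Look up each index in the dictionary:
  3 -> 'hello'
  2 -> 'slow'
  2 -> 'slow'
  1 -> 'test'
  4 -> 'data'

Decoded: "hello slow slow test data"


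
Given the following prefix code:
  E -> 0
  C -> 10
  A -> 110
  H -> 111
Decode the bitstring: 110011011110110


Decoding step by step:
Bits 110 -> A
Bits 0 -> E
Bits 110 -> A
Bits 111 -> H
Bits 10 -> C
Bits 110 -> A


Decoded message: AEAHCA


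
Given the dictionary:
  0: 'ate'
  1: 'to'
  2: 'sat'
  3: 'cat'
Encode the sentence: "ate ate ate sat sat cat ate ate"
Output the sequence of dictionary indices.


Look up each word in the dictionary:
  'ate' -> 0
  'ate' -> 0
  'ate' -> 0
  'sat' -> 2
  'sat' -> 2
  'cat' -> 3
  'ate' -> 0
  'ate' -> 0

Encoded: [0, 0, 0, 2, 2, 3, 0, 0]


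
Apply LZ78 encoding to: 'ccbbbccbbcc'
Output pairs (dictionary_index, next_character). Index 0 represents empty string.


LZ78 encoding steps:
Dictionary: {0: ''}
Step 1: w='' (idx 0), next='c' -> output (0, 'c'), add 'c' as idx 1
Step 2: w='c' (idx 1), next='b' -> output (1, 'b'), add 'cb' as idx 2
Step 3: w='' (idx 0), next='b' -> output (0, 'b'), add 'b' as idx 3
Step 4: w='b' (idx 3), next='c' -> output (3, 'c'), add 'bc' as idx 4
Step 5: w='cb' (idx 2), next='b' -> output (2, 'b'), add 'cbb' as idx 5
Step 6: w='c' (idx 1), next='c' -> output (1, 'c'), add 'cc' as idx 6


Encoded: [(0, 'c'), (1, 'b'), (0, 'b'), (3, 'c'), (2, 'b'), (1, 'c')]


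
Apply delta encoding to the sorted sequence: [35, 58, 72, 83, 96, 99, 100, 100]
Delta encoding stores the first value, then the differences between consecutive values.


First value: 35
Deltas:
  58 - 35 = 23
  72 - 58 = 14
  83 - 72 = 11
  96 - 83 = 13
  99 - 96 = 3
  100 - 99 = 1
  100 - 100 = 0


Delta encoded: [35, 23, 14, 11, 13, 3, 1, 0]


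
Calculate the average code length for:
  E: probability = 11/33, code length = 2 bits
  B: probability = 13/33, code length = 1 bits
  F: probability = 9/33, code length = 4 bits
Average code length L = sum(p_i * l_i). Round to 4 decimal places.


Weighted contributions p_i * l_i:
  E: (11/33) * 2 = 22/33
  B: (13/33) * 1 = 13/33
  F: (9/33) * 4 = 36/33
Sum = (22 + 13 + 36)/33 = 71/33

L = 71/33 = 2.1515 bits/symbol


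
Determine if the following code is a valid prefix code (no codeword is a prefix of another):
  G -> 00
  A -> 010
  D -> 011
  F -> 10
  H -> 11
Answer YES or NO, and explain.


Checking each pair (does one codeword prefix another?):
  G='00' vs A='010': no prefix
  G='00' vs D='011': no prefix
  G='00' vs F='10': no prefix
  G='00' vs H='11': no prefix
  A='010' vs G='00': no prefix
  A='010' vs D='011': no prefix
  A='010' vs F='10': no prefix
  A='010' vs H='11': no prefix
  D='011' vs G='00': no prefix
  D='011' vs A='010': no prefix
  D='011' vs F='10': no prefix
  D='011' vs H='11': no prefix
  F='10' vs G='00': no prefix
  F='10' vs A='010': no prefix
  F='10' vs D='011': no prefix
  F='10' vs H='11': no prefix
  H='11' vs G='00': no prefix
  H='11' vs A='010': no prefix
  H='11' vs D='011': no prefix
  H='11' vs F='10': no prefix
No violation found over all pairs.

YES -- this is a valid prefix code. No codeword is a prefix of any other codeword.


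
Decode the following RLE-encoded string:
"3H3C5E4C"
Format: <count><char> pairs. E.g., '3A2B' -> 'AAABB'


Expanding each <count><char> pair:
  3H -> 'HHH'
  3C -> 'CCC'
  5E -> 'EEEEE'
  4C -> 'CCCC'

Decoded = HHHCCCEEEEECCCC


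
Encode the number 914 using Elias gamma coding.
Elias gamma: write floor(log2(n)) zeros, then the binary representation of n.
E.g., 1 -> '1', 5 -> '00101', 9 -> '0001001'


num_bits = floor(log2(914)) + 1 = 10
leading_zeros = num_bits - 1 = 9
binary(914) = 1110010010

Elias gamma(914) = '000000000' + '1110010010' = 0000000001110010010 (19 bits)


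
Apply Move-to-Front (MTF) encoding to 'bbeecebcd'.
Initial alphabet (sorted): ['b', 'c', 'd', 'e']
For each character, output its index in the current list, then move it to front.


MTF encoding:
'b': index 0 in ['b', 'c', 'd', 'e'] -> ['b', 'c', 'd', 'e']
'b': index 0 in ['b', 'c', 'd', 'e'] -> ['b', 'c', 'd', 'e']
'e': index 3 in ['b', 'c', 'd', 'e'] -> ['e', 'b', 'c', 'd']
'e': index 0 in ['e', 'b', 'c', 'd'] -> ['e', 'b', 'c', 'd']
'c': index 2 in ['e', 'b', 'c', 'd'] -> ['c', 'e', 'b', 'd']
'e': index 1 in ['c', 'e', 'b', 'd'] -> ['e', 'c', 'b', 'd']
'b': index 2 in ['e', 'c', 'b', 'd'] -> ['b', 'e', 'c', 'd']
'c': index 2 in ['b', 'e', 'c', 'd'] -> ['c', 'b', 'e', 'd']
'd': index 3 in ['c', 'b', 'e', 'd'] -> ['d', 'c', 'b', 'e']


Output: [0, 0, 3, 0, 2, 1, 2, 2, 3]


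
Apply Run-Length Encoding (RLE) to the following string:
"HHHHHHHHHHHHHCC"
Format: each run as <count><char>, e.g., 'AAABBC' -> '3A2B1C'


Scanning runs left to right:
  i=0: run of 'H' x 13 -> '13H'
  i=13: run of 'C' x 2 -> '2C'

RLE = 13H2C


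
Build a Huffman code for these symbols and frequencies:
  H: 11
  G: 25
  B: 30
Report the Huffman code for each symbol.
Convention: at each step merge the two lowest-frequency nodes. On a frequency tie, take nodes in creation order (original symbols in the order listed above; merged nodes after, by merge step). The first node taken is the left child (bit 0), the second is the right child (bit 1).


Huffman tree construction:
Step 1: Merge H(11) + G(25) = 36
Step 2: Merge B(30) + (H+G)(36) = 66
Read each symbol's code off the tree from the root (left child = 0, right child = 1).

Codes:
  H: 10 (length 2)
  G: 11 (length 2)
  B: 0 (length 1)
Average code length: 102/66 = 1.5455 bits/symbol


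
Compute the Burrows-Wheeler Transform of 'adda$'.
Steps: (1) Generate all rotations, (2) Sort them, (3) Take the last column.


Rotations (sorted):
  0: $adda -> last char: a
  1: a$add -> last char: d
  2: adda$ -> last char: $
  3: da$ad -> last char: d
  4: dda$a -> last char: a


BWT = ad$da


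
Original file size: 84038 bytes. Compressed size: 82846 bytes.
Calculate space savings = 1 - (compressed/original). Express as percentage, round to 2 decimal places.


ratio = compressed/original = 82846/84038 = 0.985816
savings = 1 - ratio = 1 - 0.985816 = 0.014184
as a percentage: 0.014184 * 100 = 1.42%

Space savings = 1 - 82846/84038 = 1.42%


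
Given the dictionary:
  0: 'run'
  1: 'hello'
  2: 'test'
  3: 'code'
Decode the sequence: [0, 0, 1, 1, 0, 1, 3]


Look up each index in the dictionary:
  0 -> 'run'
  0 -> 'run'
  1 -> 'hello'
  1 -> 'hello'
  0 -> 'run'
  1 -> 'hello'
  3 -> 'code'

Decoded: "run run hello hello run hello code"


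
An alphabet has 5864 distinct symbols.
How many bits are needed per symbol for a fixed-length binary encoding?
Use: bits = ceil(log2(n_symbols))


log2(5864) = 12.5177
Bracket: 2^12 = 4096 < 5864 <= 2^13 = 8192
So ceil(log2(5864)) = 13

bits = ceil(log2(5864)) = ceil(12.5177) = 13 bits


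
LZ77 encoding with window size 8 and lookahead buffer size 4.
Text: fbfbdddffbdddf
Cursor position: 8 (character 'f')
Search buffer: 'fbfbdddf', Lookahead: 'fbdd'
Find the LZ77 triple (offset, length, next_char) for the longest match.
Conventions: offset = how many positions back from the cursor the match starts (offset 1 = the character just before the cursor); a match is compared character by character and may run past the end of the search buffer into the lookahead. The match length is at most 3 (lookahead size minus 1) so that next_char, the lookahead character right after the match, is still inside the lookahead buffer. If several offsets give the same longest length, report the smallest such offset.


Try each offset into the search buffer:
  offset=1 (pos 7, char 'f'): match length 1
  offset=2 (pos 6, char 'd'): match length 0
  offset=3 (pos 5, char 'd'): match length 0
  offset=4 (pos 4, char 'd'): match length 0
  offset=5 (pos 3, char 'b'): match length 0
  offset=6 (pos 2, char 'f'): match length 3
  offset=7 (pos 1, char 'b'): match length 0
  offset=8 (pos 0, char 'f'): match length 2
Longest match has length 3 at offset 6.
next_char = character at position 8 + 3 = 11 -> 'd'

Best match: offset=6, length=3 (matching 'fbd' starting at position 2)
LZ77 triple: (6, 3, 'd')


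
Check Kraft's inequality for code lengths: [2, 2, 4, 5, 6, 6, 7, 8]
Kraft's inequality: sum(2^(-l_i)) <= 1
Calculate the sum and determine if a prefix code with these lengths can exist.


Sum = 2^(-2) + 2^(-2) + 2^(-4) + 2^(-5) + 2^(-6) + 2^(-6) + 2^(-7) + 2^(-8)
    = 0.25 + 0.25 + 0.0625 + 0.03125 + 0.015625 + 0.015625 + 0.0078125 + 0.00390625
    = 163/256 = 0.63671875
Since 0.63671875 <= 1, Kraft's inequality IS satisfied.
A prefix code with these lengths CAN exist.

Kraft sum = 0.63671875. Satisfied.


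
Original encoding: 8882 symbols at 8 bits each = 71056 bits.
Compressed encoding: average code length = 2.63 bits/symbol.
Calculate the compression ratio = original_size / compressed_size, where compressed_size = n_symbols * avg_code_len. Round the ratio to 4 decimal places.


original_size = n_symbols * orig_bits = 8882 * 8 = 71056 bits
compressed_size = n_symbols * avg_code_len = 8882 * 2.63 = 23359.66 bits
ratio = original_size / compressed_size = 71056 / 23359.66 = 3.0418

Compression ratio = 3.0418


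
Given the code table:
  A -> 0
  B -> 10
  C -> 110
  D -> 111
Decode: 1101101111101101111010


Decoding:
110 -> C
110 -> C
111 -> D
110 -> C
110 -> C
111 -> D
10 -> B
10 -> B


Result: CCDCCDBB


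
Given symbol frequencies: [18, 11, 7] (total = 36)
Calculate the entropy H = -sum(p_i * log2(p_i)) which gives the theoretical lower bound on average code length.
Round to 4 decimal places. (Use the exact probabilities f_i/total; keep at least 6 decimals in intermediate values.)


Per-symbol terms -p_i * log2(p_i) with p_i = f_i/36:
  p = 18/36 = 0.500000: log2(p) = -1.000000, -p*log2(p) = 0.500000
  p = 11/36 = 0.305556: log2(p) = -1.710493, -p*log2(p) = 0.522651
  p = 7/36 = 0.194444: log2(p) = -2.362570, -p*log2(p) = 0.459389
H = 0.500000 + 0.522651 + 0.459389 = 1.482040

H = 1.482 bits/symbol


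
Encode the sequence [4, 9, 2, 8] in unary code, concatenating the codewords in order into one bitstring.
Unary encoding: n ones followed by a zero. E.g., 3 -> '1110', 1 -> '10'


Encode each number as n ones followed by a terminating 0:
  4 -> 11110 (5 bits)
  9 -> 1111111110 (10 bits)
  2 -> 110 (3 bits)
  8 -> 111111110 (9 bits)
Total length = 5 + 10 + 3 + 9 = 27 bits.

Unary([4, 9, 2, 8]) = 111101111111110110111111110 (27 bits)


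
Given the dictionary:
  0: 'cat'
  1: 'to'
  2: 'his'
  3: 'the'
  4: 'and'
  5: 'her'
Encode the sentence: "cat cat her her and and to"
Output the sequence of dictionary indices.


Look up each word in the dictionary:
  'cat' -> 0
  'cat' -> 0
  'her' -> 5
  'her' -> 5
  'and' -> 4
  'and' -> 4
  'to' -> 1

Encoded: [0, 0, 5, 5, 4, 4, 1]


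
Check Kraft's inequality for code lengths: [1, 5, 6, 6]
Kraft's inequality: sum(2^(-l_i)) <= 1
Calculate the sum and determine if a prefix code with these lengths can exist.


Sum = 2^(-1) + 2^(-5) + 2^(-6) + 2^(-6)
    = 0.5 + 0.03125 + 0.015625 + 0.015625
    = 36/64 = 0.5625
Since 0.5625 <= 1, Kraft's inequality IS satisfied.
A prefix code with these lengths CAN exist.

Kraft sum = 0.5625. Satisfied.


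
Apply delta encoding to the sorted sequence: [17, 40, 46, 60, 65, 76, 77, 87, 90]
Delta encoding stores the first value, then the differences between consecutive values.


First value: 17
Deltas:
  40 - 17 = 23
  46 - 40 = 6
  60 - 46 = 14
  65 - 60 = 5
  76 - 65 = 11
  77 - 76 = 1
  87 - 77 = 10
  90 - 87 = 3


Delta encoded: [17, 23, 6, 14, 5, 11, 1, 10, 3]


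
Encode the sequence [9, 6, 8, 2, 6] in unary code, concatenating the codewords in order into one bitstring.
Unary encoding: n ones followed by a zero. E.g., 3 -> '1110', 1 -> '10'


Encode each number as n ones followed by a terminating 0:
  9 -> 1111111110 (10 bits)
  6 -> 1111110 (7 bits)
  8 -> 111111110 (9 bits)
  2 -> 110 (3 bits)
  6 -> 1111110 (7 bits)
Total length = 10 + 7 + 9 + 3 + 7 = 36 bits.

Unary([9, 6, 8, 2, 6]) = 111111111011111101111111101101111110 (36 bits)


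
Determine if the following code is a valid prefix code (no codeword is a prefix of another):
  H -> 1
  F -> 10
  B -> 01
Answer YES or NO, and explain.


Checking each pair (does one codeword prefix another?):
  H='1' vs F='10': prefix -- VIOLATION

NO -- this is NOT a valid prefix code. H (1) is a prefix of F (10).


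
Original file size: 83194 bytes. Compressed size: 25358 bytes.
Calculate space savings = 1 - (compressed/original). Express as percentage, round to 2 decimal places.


ratio = compressed/original = 25358/83194 = 0.304806
savings = 1 - ratio = 1 - 0.304806 = 0.695194
as a percentage: 0.695194 * 100 = 69.52%

Space savings = 1 - 25358/83194 = 69.52%


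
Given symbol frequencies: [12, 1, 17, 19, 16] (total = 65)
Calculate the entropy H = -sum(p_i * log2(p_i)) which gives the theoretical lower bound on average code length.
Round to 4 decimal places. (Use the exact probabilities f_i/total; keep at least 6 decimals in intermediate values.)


Per-symbol terms -p_i * log2(p_i) with p_i = f_i/65:
  p = 12/65 = 0.184615: log2(p) = -2.437405, -p*log2(p) = 0.449983
  p = 1/65 = 0.015385: log2(p) = -6.022368, -p*log2(p) = 0.092652
  p = 17/65 = 0.261538: log2(p) = -1.934905, -p*log2(p) = 0.506052
  p = 19/65 = 0.292308: log2(p) = -1.774440, -p*log2(p) = 0.518683
  p = 16/65 = 0.246154: log2(p) = -2.022368, -p*log2(p) = 0.497814
H = 0.449983 + 0.092652 + 0.506052 + 0.518683 + 0.497814 = 2.065184

H = 2.0652 bits/symbol


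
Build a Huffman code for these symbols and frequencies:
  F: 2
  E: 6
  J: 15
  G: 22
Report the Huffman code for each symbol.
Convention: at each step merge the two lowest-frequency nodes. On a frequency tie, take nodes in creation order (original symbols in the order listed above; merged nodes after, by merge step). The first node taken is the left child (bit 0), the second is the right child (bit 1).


Huffman tree construction:
Step 1: Merge F(2) + E(6) = 8
Step 2: Merge (F+E)(8) + J(15) = 23
Step 3: Merge G(22) + ((F+E)+J)(23) = 45
Read each symbol's code off the tree from the root (left child = 0, right child = 1).

Codes:
  F: 100 (length 3)
  E: 101 (length 3)
  J: 11 (length 2)
  G: 0 (length 1)
Average code length: 76/45 = 1.6889 bits/symbol


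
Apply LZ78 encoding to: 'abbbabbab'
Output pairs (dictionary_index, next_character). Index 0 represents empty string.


LZ78 encoding steps:
Dictionary: {0: ''}
Step 1: w='' (idx 0), next='a' -> output (0, 'a'), add 'a' as idx 1
Step 2: w='' (idx 0), next='b' -> output (0, 'b'), add 'b' as idx 2
Step 3: w='b' (idx 2), next='b' -> output (2, 'b'), add 'bb' as idx 3
Step 4: w='a' (idx 1), next='b' -> output (1, 'b'), add 'ab' as idx 4
Step 5: w='b' (idx 2), next='a' -> output (2, 'a'), add 'ba' as idx 5
Step 6: w='b' (idx 2), end of input -> output (2, '')


Encoded: [(0, 'a'), (0, 'b'), (2, 'b'), (1, 'b'), (2, 'a'), (2, '')]


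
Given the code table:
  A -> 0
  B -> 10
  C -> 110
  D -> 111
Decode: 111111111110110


Decoding:
111 -> D
111 -> D
111 -> D
110 -> C
110 -> C


Result: DDDCC


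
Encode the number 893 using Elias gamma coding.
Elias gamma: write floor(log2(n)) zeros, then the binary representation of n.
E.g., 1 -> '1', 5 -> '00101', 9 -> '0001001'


num_bits = floor(log2(893)) + 1 = 10
leading_zeros = num_bits - 1 = 9
binary(893) = 1101111101

Elias gamma(893) = '000000000' + '1101111101' = 0000000001101111101 (19 bits)


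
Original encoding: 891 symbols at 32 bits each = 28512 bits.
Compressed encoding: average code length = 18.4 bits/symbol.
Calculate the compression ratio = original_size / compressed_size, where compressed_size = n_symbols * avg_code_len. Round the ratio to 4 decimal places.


original_size = n_symbols * orig_bits = 891 * 32 = 28512 bits
compressed_size = n_symbols * avg_code_len = 891 * 18.4 = 16394.4 bits
ratio = original_size / compressed_size = 28512 / 16394.4 = 1.7391

Compression ratio = 1.7391


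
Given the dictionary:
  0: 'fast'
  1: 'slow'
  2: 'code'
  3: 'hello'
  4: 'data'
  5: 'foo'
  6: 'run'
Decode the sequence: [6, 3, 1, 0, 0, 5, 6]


Look up each index in the dictionary:
  6 -> 'run'
  3 -> 'hello'
  1 -> 'slow'
  0 -> 'fast'
  0 -> 'fast'
  5 -> 'foo'
  6 -> 'run'

Decoded: "run hello slow fast fast foo run"


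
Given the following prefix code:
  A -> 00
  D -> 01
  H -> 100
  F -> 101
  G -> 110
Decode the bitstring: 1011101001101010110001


Decoding step by step:
Bits 101 -> F
Bits 110 -> G
Bits 100 -> H
Bits 110 -> G
Bits 101 -> F
Bits 01 -> D
Bits 100 -> H
Bits 01 -> D


Decoded message: FGHGFDHD


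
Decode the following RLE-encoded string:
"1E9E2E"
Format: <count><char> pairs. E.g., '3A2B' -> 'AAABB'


Expanding each <count><char> pair:
  1E -> 'E'
  9E -> 'EEEEEEEEE'
  2E -> 'EE'

Decoded = EEEEEEEEEEEE


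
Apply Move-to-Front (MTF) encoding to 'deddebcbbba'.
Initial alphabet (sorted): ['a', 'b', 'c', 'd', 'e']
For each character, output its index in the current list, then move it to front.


MTF encoding:
'd': index 3 in ['a', 'b', 'c', 'd', 'e'] -> ['d', 'a', 'b', 'c', 'e']
'e': index 4 in ['d', 'a', 'b', 'c', 'e'] -> ['e', 'd', 'a', 'b', 'c']
'd': index 1 in ['e', 'd', 'a', 'b', 'c'] -> ['d', 'e', 'a', 'b', 'c']
'd': index 0 in ['d', 'e', 'a', 'b', 'c'] -> ['d', 'e', 'a', 'b', 'c']
'e': index 1 in ['d', 'e', 'a', 'b', 'c'] -> ['e', 'd', 'a', 'b', 'c']
'b': index 3 in ['e', 'd', 'a', 'b', 'c'] -> ['b', 'e', 'd', 'a', 'c']
'c': index 4 in ['b', 'e', 'd', 'a', 'c'] -> ['c', 'b', 'e', 'd', 'a']
'b': index 1 in ['c', 'b', 'e', 'd', 'a'] -> ['b', 'c', 'e', 'd', 'a']
'b': index 0 in ['b', 'c', 'e', 'd', 'a'] -> ['b', 'c', 'e', 'd', 'a']
'b': index 0 in ['b', 'c', 'e', 'd', 'a'] -> ['b', 'c', 'e', 'd', 'a']
'a': index 4 in ['b', 'c', 'e', 'd', 'a'] -> ['a', 'b', 'c', 'e', 'd']


Output: [3, 4, 1, 0, 1, 3, 4, 1, 0, 0, 4]
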